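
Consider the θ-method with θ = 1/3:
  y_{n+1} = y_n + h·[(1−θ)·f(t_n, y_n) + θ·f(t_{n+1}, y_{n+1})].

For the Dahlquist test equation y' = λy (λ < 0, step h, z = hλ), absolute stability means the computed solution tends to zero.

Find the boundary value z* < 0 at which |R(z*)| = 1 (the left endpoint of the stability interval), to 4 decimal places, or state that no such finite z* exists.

Set f=λy, z=hλ:
  y_{n+1} = y_n + z·[2/3·y_n + 1/3·y_{n+1}] ⇒ (1 − 1/3z)y_{n+1} = (1 + 2/3z)y_n
  ⇒ R(z) = (1 + 2/3z)/(1 − 1/3z).

Boundary: |R(x)|=1, x<0.
x=-1: |R|=0.2500
R=−1: 1+2/3x = −1+1/3x ⇒ -1/3x=2 ⇒ x=2/(-1/3)=-6.0000
Confirm numerically:
  x=-4.876: |R|=0.85729 <1
  x=-4.078: |R|=0.72845 <1
  x=-3.279: |R|=0.56665 <1
  x=-2.862: |R|=0.46469 <1
  x=-6.415: |R|=1.04408 >1
  x=-6.129: |R|=1.01413 >1
Interval (-6.0000, 0).

z* = -6.0000.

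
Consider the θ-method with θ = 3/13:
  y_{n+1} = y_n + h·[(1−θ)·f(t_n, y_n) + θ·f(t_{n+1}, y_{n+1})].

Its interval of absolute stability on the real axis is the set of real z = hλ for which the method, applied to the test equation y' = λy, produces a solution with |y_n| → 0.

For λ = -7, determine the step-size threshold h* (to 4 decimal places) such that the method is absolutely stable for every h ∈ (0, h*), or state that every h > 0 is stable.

(-3.7143,0); λ=-7 ⇒ h* = (26/7)/7 = 0.5306.

On y'=λy, z=hλ:
  y_{n+1} = y_n + z·[10/13·y_n + 3/13·y_{n+1}] ⇒ (1 − 3/13z)y_{n+1} = (1 + 10/13z)y_n
  Hence R(z) = (1 + 10/13z)/(1 − 3/13z).

Find x<0 with |R(x)|<1.
x=-0.96: |R|=0.2141
R=−1: 1+10/13x = −1+3/13x ⇒ -7/13x=2 ⇒ x=2/(-7/13)=-3.7143
Confirm numerically:
  x=-3.645: |R|=0.97974 <1
  x=-3.553: |R|=0.95228 <1
  x=-3.263: |R|=0.86138 <1
  x=-2.284: |R|=0.49567 <1
  x=-4.202: |R|=1.13333 >1
  x=-4.014: |R|=1.08378 >1
So |R|<1 on (-3.7143, 0).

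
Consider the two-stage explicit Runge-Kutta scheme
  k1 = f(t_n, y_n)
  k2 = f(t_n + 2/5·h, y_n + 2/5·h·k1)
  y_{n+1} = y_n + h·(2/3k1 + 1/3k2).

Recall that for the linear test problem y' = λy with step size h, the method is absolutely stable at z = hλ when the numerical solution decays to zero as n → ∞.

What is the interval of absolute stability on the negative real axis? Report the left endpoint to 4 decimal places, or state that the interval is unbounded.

Test eqn y'=λy, z=hλ:
  k1=λy_n ⇒ h·k1=z·y_n;  k2=λ(1+2/5z)y_n ⇒ h·k2=z(1+2/5z)y_n
  y_{n+1}/y_n = 1 + 2/3z + 1/3z(1+2/5z) = 1 + z + 2/15z²
  so R(z) = 1 + z + 2/15z².

Find x<0 with |R(x)|<1.
x=-1.78: |R|=0.3575
R=1: x+2/15x²=0 ⇒ x=−15/2=-7.5000; min R=1−1/(4·2/15)=-0.8750>−1
Confirm numerically:
  x=-6.856: |R|=0.41130 <1
  x=-5.858: |R|=0.28251 <1
  x=-4.977: |R|=0.67426 <1
  x=-7.939: |R|=1.46470 >1
  x=-7.728: |R|=1.23493 >1
  x=-7.594: |R|=1.09518 >1
So |R|<1 on (-7.5000, 0).

(-7.5000, 0).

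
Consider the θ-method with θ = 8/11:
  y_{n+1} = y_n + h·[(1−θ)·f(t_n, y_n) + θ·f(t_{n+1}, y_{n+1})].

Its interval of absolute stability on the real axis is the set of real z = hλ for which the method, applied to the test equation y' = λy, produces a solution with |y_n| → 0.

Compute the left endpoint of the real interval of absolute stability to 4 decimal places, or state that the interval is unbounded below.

Set f=λy, z=hλ:
  y_{n+1} = y_n + z·[3/11·y_n + 8/11·y_{n+1}] ⇒ (1 − 8/11z)y_{n+1} = (1 + 3/11z)y_n
  Hence R(z) = (1 + 3/11z)/(1 − 8/11z).

Find x<0 with |R(x)|<1.
x=-0.68: |R|=0.5450
x=-2: |R|=0.1852
x=-10: |R|=0.2088
x=-100: |R|=0.3564
θ=8/11≥1/2 ⇒ |1+3/11x|<|1−8/11x| ∀x<0 ⇒ unbounded interval.

unbounded; (−∞, 0).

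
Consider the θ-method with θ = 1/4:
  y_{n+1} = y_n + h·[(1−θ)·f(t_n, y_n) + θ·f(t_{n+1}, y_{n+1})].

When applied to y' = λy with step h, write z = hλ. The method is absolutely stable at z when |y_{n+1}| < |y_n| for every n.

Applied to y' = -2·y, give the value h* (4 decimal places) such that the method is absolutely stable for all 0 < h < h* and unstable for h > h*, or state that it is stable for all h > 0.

On y'=λy, z=hλ:
  y_{n+1} = y_n + z·[3/4·y_n + 1/4·y_{n+1}] ⇒ (1 − 1/4z)y_{n+1} = (1 + 3/4z)y_n
  so R(z) = (1 + 3/4z)/(1 − 1/4z).

Boundary: |R(x)|=1, x<0.
x=-1.02: |R|=0.1873
R=−1: 1+3/4x = −1+1/4x ⇒ -1/2x=2 ⇒ x=2/(-1/2)=-4.0000
Confirm numerically:
  x=-3.804: |R|=0.94977 <1
  x=-2.851: |R|=0.66457 <1
  x=-2.710: |R|=0.61550 <1
  x=-4.507: |R|=1.11920 >1
  x=-4.068: |R|=1.01686 >1
So |R|<1 on (-4.0000, 0).

(-4.0000,0); λ=-2 ⇒ h* = (4)/2 = 2.0000.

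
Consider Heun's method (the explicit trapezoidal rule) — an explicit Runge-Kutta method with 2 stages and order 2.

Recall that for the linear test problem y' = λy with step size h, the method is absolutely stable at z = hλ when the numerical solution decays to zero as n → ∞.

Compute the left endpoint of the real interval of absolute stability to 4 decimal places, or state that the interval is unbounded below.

Set f=λy, z=hλ:
  order 2, 2-stage ⇒ R(z)=1+z+z^2/2
  (e.g. R(-1.48)=0.61520, |R|=0.61520)

Boundary: |R(x)|=1, x<0.
x=-1.48: |R|=0.6152
|R(-2.11)|=1.1160 |R(-1.8)|=0.8200 |R(-1.17)|=0.5144
Bisect:
  x_lo=-2.4219 |R|=1.5109  x_hi=-0.2606 |R|=0.7734
  mid=-1.34122 |R|=0.55822 →hi
  mid=-1.88156 |R|=0.88857 →hi
  mid=-2.15172 |R|=1.16323 →lo
  mid=-2.01664 |R|=1.01678 →lo
  mid=-1.94910 |R|=0.95039 →hi
  mid=-1.98287 |R|=0.98301 →hi
  mid=-1.99975 |R|=0.99975 →hi
  ...
  [-2.00002,-1.99988] ⇒ x*=-2.0000
Interval (-2.0000, 0).

left endpoint -2.0000.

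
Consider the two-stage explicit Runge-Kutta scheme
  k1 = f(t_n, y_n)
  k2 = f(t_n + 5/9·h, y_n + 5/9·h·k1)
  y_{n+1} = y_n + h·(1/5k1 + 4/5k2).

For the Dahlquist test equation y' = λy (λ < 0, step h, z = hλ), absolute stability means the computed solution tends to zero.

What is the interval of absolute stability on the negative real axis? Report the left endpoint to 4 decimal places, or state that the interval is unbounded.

Set f=λy, z=hλ:
  k1=λy_n ⇒ h·k1=z·y_n;  k2=λ(1+5/9z)y_n ⇒ h·k2=z(1+5/9z)y_n
  y_{n+1}/y_n = 1 + 1/5z + 4/5z(1+5/9z) = 1 + z + 4/9z²
  so R(z) = 1 + z + 4/9z².

Find x<0 with |R(x)|<1.
x=-1.19: |R|=0.4394
R=1: x+4/9x²=0 ⇒ x=−9/4=-2.2500; min R=1−1/(4·4/9)=0.4375>−1
Confirm numerically:
  x=-2.142: |R|=0.89718 <1
  x=-2.055: |R|=0.82190 <1
  x=-1.693: |R|=0.58089 <1
  x=-1.473: |R|=0.49132 <1
  x=-2.735: |R|=1.58954 >1
  x=-2.690: |R|=1.52604 >1
So |R|<1 on (-2.2500, 0).

z∈(-2.2500,0).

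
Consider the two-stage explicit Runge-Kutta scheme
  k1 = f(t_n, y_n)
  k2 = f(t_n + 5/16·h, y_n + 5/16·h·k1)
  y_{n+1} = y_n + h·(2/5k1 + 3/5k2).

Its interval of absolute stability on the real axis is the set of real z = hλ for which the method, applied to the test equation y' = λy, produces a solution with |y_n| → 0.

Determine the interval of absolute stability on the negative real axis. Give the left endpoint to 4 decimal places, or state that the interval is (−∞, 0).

On y'=λy, z=hλ:
  k1=λy_n ⇒ h·k1=z·y_n;  k2=λ(1+5/16z)y_n ⇒ h·k2=z(1+5/16z)y_n
  y_{n+1}/y_n = 1 + 2/5z + 3/5z(1+5/16z) = 1 + z + 3/16z²
  ⇒ R(z) = 1 + z + 3/16z².

Solve |R(x)|<1 on ℝ⁻.
x=-1.73: |R|=0.1688
R=1: x+3/16x²=0 ⇒ x=−16/3=-5.3333; min R=1−1/(4·3/16)=-0.3333>−1
Confirm numerically:
  x=-4.002: |R|=0.00100 <1
  x=-3.372: |R|=0.24005 <1
  x=-2.952: |R|=0.31807 <1
  x=-5.572: |R|=1.24935 >1
  x=-5.388: |R|=1.05523 >1
So |R|<1 on (-5.3333, 0).

(-5.3333, 0).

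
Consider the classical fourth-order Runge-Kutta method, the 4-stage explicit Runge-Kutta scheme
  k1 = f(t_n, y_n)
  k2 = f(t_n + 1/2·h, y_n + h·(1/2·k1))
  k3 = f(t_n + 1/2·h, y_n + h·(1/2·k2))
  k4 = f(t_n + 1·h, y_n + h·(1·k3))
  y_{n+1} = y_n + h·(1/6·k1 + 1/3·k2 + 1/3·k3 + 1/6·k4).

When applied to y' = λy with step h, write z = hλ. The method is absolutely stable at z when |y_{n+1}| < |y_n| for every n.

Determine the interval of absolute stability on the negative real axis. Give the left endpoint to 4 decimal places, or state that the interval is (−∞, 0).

With y'=λy (z=hλ):
  order 4, 4-stage ⇒ R(z)=1+z+z^2/2+z^3/6+z^4/24
  (e.g. R(-1.64)=0.27106, |R|=0.27106)

Need |R(x)|<1, x<0.
x=-1.64: |R|=0.2711
|R(-2.28)|=0.4698 |R(-1.05)|=0.3590 |R(-0.61)|=0.5440
Bisect:
  x_lo=-3.1571 |R|=1.7213  x_hi=-0.3647 |R|=0.6945
  mid=-1.76088 |R|=0.28007 →hi
  mid=-2.45898 |R|=0.60962 →hi
  mid=-2.80802 |R|=1.03481 →lo
  mid=-2.63350 |R|=0.79424 →hi
  mid=-2.72076 |R|=0.90698 →hi
  mid=-2.76439 |R|=0.96894 →hi
  mid=-2.78621 |R|=1.00138 →lo
  mid=-2.77530 |R|=0.98504 →hi
  mid=-2.78075 |R|=0.99318 →hi
  mid=-2.78348 |R|=0.99727 →hi
  ...
  [-2.78535,-2.78518] ⇒ x*=-2.7853
Stable set (-2.7853, 0).

(-2.7853, 0).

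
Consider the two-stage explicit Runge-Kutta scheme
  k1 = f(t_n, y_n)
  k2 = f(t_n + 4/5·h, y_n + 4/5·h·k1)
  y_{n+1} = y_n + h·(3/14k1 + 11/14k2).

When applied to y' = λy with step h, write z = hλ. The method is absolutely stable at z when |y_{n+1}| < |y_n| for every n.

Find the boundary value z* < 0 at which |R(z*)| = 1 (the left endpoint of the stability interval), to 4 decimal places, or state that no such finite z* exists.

left endpoint -1.5909.

Test eqn y'=λy, z=hλ:
  k1=λy_n ⇒ h·k1=z·y_n;  k2=λ(1+4/5z)y_n ⇒ h·k2=z(1+4/5z)y_n
  y_{n+1}/y_n = 1 + 3/14z + 11/14z(1+4/5z) = 1 + z + 22/35z²
  so R(z) = 1 + z + 22/35z².

Need |R(x)|<1, x<0.
x=-1.23: |R|=0.7210
R=1: x+22/35x²=0 ⇒ x=−35/22=-1.5909; min R=1−1/(4·22/35)=0.6023>−1
Confirm numerically:
  x=-1.484: |R|=0.90028 <1
  x=-1.420: |R|=0.84745 <1
  x=-1.353: |R|=0.79767 <1
  x=-0.750: |R|=0.60357 <1
  x=-2.138: |R|=1.73523 >1
  x=-1.631: |R|=1.04110 >1
So |R|<1 on (-1.5909, 0).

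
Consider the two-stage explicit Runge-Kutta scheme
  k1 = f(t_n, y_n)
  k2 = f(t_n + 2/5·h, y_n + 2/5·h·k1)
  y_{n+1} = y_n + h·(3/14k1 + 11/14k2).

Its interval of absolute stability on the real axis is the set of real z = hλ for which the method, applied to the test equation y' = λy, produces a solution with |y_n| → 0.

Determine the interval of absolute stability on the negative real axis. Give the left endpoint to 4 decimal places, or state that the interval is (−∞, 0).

(-3.1818, 0).

Set f=λy, z=hλ:
  k1=λy_n ⇒ h·k1=z·y_n;  k2=λ(1+2/5z)y_n ⇒ h·k2=z(1+2/5z)y_n
  y_{n+1}/y_n = 1 + 3/14z + 11/14z(1+2/5z) = 1 + z + 11/35z²
  so R(z) = 1 + z + 11/35z².

Boundary: |R(x)|=1, x<0.
x=-1.4: |R|=0.2160
R=1: x+11/35x²=0 ⇒ x=−35/11=-3.1818; min R=1−1/(4·11/35)=0.2045>−1
Confirm numerically:
  x=-2.297: |R|=0.36124 <1
  x=-2.026: |R|=0.26404 <1
  x=-1.954: |R|=0.24598 <1
  x=-1.699: |R|=0.20822 <1
  x=-3.656: |R|=1.54485 >1
  x=-3.620: |R|=1.49853 >1
  x=-3.574: |R|=1.44052 >1
So |R|<1 on (-3.1818, 0).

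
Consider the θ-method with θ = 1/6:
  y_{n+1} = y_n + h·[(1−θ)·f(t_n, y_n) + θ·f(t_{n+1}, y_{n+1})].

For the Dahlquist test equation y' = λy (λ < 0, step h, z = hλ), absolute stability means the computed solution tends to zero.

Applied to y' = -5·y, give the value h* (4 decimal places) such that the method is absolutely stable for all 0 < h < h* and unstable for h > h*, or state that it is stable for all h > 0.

(-3.0000,0); λ=-5 ⇒ h* = (3)/5 = 0.6000.

With y'=λy (z=hλ):
  y_{n+1} = y_n + z·[5/6·y_n + 1/6·y_{n+1}] ⇒ (1 − 1/6z)y_{n+1} = (1 + 5/6z)y_n
  R(z) = (1 + 5/6z)/(1 − 1/6z).

Need |R(x)|<1, x<0.
x=-1.56: |R|=0.2381
R=−1: 1+5/6x = −1+1/6x ⇒ -2/3x=2 ⇒ x=2/(-2/3)=-3.0000
Confirm numerically:
  x=-2.783: |R|=0.90117 <1
  x=-2.157: |R|=0.58661 <1
  x=-1.825: |R|=0.39936 <1
  x=-1.594: |R|=0.25942 <1
  x=-3.567: |R|=1.23706 >1
  x=-3.339: |R|=1.14520 >1
Stable set (-3.0000, 0).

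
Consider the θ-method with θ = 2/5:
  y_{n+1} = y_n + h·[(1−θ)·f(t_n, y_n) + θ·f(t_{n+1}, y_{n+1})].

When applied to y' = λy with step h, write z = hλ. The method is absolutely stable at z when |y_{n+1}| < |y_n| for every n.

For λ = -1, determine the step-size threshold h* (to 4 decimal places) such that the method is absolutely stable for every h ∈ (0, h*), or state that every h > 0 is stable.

On y'=λy, z=hλ:
  y_{n+1} = y_n + z·[3/5·y_n + 2/5·y_{n+1}] ⇒ (1 − 2/5z)y_{n+1} = (1 + 3/5z)y_n
  Hence R(z) = (1 + 3/5z)/(1 − 2/5z).

Boundary: |R(x)|=1, x<0.
x=-0.58: |R|=0.5292
R=−1: 1+3/5x = −1+2/5x ⇒ -1/5x=2 ⇒ x=2/(-1/5)=-10.0000
Confirm numerically:
  x=-8.961: |R|=0.95467 <1
  x=-8.928: |R|=0.95310 <1
  x=-5.311: |R|=0.69985 <1
  x=-4.901: |R|=0.65552 <1
  x=-10.519: |R|=1.01993 >1
  x=-10.297: |R|=1.01160 >1
Stable set (-10.0000, 0).

(-10.0000,0); λ=-1 ⇒ h* = (10)/1 = 10.0000.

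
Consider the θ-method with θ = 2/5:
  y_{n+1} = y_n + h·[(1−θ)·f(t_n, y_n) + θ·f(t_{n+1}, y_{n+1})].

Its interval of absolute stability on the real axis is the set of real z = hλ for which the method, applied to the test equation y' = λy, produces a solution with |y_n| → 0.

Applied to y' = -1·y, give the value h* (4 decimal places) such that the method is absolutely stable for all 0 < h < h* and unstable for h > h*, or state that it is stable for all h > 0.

On y'=λy, z=hλ:
  y_{n+1} = y_n + z·[3/5·y_n + 2/5·y_{n+1}] ⇒ (1 − 2/5z)y_{n+1} = (1 + 3/5z)y_n
  so R(z) = (1 + 3/5z)/(1 − 2/5z).

Need |R(x)|<1, x<0.
x=-0.73: |R|=0.4350
R=−1: 1+3/5x = −1+2/5x ⇒ -1/5x=2 ⇒ x=2/(-1/5)=-10.0000
Confirm numerically:
  x=-9.134: |R|=0.96278 <1
  x=-7.446: |R|=0.87161 <1
  x=-7.257: |R|=0.85943 <1
  x=-10.560: |R|=1.02144 >1
  x=-10.540: |R|=1.02071 >1
  x=-10.444: |R|=1.01715 >1
So |R|<1 on (-10.0000, 0).

(-10.0000,0); λ=-1 ⇒ h* = (10)/1 = 10.0000.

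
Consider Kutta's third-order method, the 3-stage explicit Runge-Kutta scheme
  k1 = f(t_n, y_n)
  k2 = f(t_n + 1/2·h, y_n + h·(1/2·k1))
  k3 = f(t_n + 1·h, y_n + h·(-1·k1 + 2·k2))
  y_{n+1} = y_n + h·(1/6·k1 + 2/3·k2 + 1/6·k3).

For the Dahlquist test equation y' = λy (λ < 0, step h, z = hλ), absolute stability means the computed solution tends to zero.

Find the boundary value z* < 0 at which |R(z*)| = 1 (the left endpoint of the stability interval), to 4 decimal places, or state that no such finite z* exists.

On y'=λy, z=hλ:
  order 3, 3-stage ⇒ R(z)=1+z+z^2/2+z^3/6
  (e.g. R(-0.85)=0.40890, |R|=0.40890)

Need |R(x)|<1, x<0.
x=-0.85: |R|=0.4089
|R(-1.89)|=0.2292 |R(-1.01)|=0.3283 |R(-0.88)|=0.3936
Bisect:
  x_lo=-2.8392 |R|=1.6232  x_hi=-0.1341 |R|=0.8745
  mid=-1.48668 |R|=0.07078 →hi
  mid=-2.16295 |R|=0.51028 →hi
  mid=-2.50109 |R|=0.98094 →hi
  mid=-2.67016 |R|=1.27821 →lo
  mid=-2.58562 |R|=1.12391 →lo
  mid=-2.54336 |R|=1.05104 →lo
  mid=-2.52222 |R|=1.01565 →lo
  mid=-2.51165 |R|=0.99821 →hi
  mid=-2.51694 |R|=1.00691 →lo
  ...
  [-2.51281,-2.51265] ⇒ x*=-2.5127
Interval (-2.5127, 0).

z* = -2.5127.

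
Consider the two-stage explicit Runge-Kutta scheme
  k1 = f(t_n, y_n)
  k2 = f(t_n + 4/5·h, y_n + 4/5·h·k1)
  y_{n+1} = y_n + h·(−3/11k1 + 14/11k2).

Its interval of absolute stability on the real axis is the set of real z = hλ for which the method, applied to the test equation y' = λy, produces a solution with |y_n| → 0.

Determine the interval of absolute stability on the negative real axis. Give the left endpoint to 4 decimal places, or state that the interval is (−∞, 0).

(-0.9821, 0).

On y'=λy, z=hλ:
  k1=λy_n ⇒ h·k1=z·y_n;  k2=λ(1+4/5z)y_n ⇒ h·k2=z(1+4/5z)y_n
  y_{n+1}/y_n = 1 − 3/11z + 14/11z(1+4/5z) = 1 + z + 56/55z²
  Hence R(z) = 1 + z + 56/55z².

Find x<0 with |R(x)|<1.
x=-0.63: |R|=0.7741
R=1: x+56/55x²=0 ⇒ x=−55/56=-0.9821; min R=1−1/(4·56/55)=0.7545>−1
Confirm numerically:
  x=-0.862: |R|=0.89455 <1
  x=-0.800: |R|=0.85164 <1
  x=-0.703: |R|=0.80019 <1
  x=-0.580: |R|=0.76252 <1
  x=-1.419: |R|=1.63117 >1
  x=-1.389: |R|=1.57540 >1
  x=-1.097: |R|=1.12829 >1
Interval (-0.9821, 0).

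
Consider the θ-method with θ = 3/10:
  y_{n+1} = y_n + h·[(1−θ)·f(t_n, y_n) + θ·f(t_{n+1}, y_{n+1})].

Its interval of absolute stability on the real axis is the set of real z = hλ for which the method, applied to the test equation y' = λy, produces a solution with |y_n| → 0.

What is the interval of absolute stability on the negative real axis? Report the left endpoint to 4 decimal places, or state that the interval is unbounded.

z∈(-5.0000,0).

On y'=λy, z=hλ:
  y_{n+1} = y_n + z·[7/10·y_n + 3/10·y_{n+1}] ⇒ (1 − 3/10z)y_{n+1} = (1 + 7/10z)y_n
  ⇒ R(z) = (1 + 7/10z)/(1 − 3/10z).

Solve |R(x)|<1 on ℝ⁻.
x=-1.12: |R|=0.1617
R=−1: 1+7/10x = −1+3/10x ⇒ -2/5x=2 ⇒ x=2/(-2/5)=-5.0000
Confirm numerically:
  x=-4.810: |R|=0.96889 <1
  x=-3.979: |R|=0.81383 <1
  x=-3.145: |R|=0.61821 <1
  x=-2.057: |R|=0.27203 <1
  x=-5.416: |R|=1.06340 >1
  x=-5.214: |R|=1.03338 >1
  x=-5.181: |R|=1.02834 >1
Stable set (-5.0000, 0).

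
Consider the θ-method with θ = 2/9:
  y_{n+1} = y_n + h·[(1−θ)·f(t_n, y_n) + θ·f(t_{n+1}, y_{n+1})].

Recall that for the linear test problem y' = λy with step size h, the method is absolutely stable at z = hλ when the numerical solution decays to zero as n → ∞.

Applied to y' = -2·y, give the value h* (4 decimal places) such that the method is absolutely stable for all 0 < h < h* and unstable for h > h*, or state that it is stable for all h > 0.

(-3.6000,0); λ=-2 ⇒ h* = (18/5)/2 = 1.8000.

On y'=λy, z=hλ:
  y_{n+1} = y_n + z·[7/9·y_n + 2/9·y_{n+1}] ⇒ (1 − 2/9z)y_{n+1} = (1 + 7/9z)y_n
  Hence R(z) = (1 + 7/9z)/(1 − 2/9z).

Need |R(x)|<1, x<0.
x=-0.52: |R|=0.5339
R=−1: 1+7/9x = −1+2/9x ⇒ -5/9x=2 ⇒ x=2/(-5/9)=-3.6000
Confirm numerically:
  x=-3.505: |R|=0.97033 <1
  x=-3.399: |R|=0.93638 <1
  x=-2.387: |R|=0.55968 <1
  x=-2.297: |R|=0.52074 <1
  x=-3.960: |R|=1.10638 >1
  x=-3.827: |R|=1.06815 >1
  x=-3.794: |R|=1.05848 >1
Stable set (-3.6000, 0).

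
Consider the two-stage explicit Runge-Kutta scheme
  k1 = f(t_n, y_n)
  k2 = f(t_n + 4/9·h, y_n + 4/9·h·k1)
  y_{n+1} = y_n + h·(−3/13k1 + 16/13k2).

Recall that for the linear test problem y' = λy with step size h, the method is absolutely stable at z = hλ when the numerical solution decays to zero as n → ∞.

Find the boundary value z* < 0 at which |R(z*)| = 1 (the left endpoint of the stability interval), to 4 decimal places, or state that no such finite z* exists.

Set f=λy, z=hλ:
  k1=λy_n ⇒ h·k1=z·y_n;  k2=λ(1+4/9z)y_n ⇒ h·k2=z(1+4/9z)y_n
  y_{n+1}/y_n = 1 − 3/13z + 16/13z(1+4/9z) = 1 + z + 64/117z²
  ⇒ R(z) = 1 + z + 64/117z².

Boundary: |R(x)|=1, x<0.
x=-1.49: |R|=0.7244
R=1: x+64/117x²=0 ⇒ x=−117/64=-1.8281; min R=1−1/(4·64/117)=0.5430>−1
Confirm numerically:
  x=-1.761: |R|=0.93534 <1
  x=-1.010: |R|=0.54800 <1
  x=-0.965: |R|=0.54439 <1
  x=-2.198: |R|=1.44471 >1
  x=-1.970: |R|=1.15289 >1
Stable set (-1.8281, 0).

z* = -1.8281.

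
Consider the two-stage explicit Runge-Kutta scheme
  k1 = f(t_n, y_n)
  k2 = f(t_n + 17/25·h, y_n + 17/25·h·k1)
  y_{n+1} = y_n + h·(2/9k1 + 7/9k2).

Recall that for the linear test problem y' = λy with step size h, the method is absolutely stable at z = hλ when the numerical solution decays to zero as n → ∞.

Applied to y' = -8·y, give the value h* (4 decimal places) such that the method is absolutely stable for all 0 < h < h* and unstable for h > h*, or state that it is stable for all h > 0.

(-1.8908,0); λ=-8 ⇒ h* = (225/119)/8 = 0.2363.

On y'=λy, z=hλ:
  k1=λy_n ⇒ h·k1=z·y_n;  k2=λ(1+17/25z)y_n ⇒ h·k2=z(1+17/25z)y_n
  y_{n+1}/y_n = 1 + 2/9z + 7/9z(1+17/25z) = 1 + z + 119/225z²
  ⇒ R(z) = 1 + z + 119/225z².

Need |R(x)|<1, x<0.
x=-1.69: |R|=0.8206
R=1: x+119/225x²=0 ⇒ x=−225/119=-1.8908; min R=1−1/(4·119/225)=0.5273>−1
Confirm numerically:
  x=-1.816: |R|=0.92820 <1
  x=-1.017: |R|=0.53002 <1
  x=-0.906: |R|=0.52813 <1
  x=-0.775: |R|=0.54266 <1
  x=-2.349: |R|=1.56930 >1
  x=-2.339: |R|=1.55451 >1
  x=-1.956: |R|=1.06750 >1
Stable set (-1.8908, 0).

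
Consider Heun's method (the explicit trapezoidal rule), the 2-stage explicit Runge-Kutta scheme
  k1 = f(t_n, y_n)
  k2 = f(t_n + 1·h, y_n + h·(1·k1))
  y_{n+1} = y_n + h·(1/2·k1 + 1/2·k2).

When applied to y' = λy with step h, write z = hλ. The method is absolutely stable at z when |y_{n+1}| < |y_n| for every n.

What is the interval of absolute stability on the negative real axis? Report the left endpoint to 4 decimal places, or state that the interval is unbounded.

On y'=λy, z=hλ:
  order 2, 2-stage ⇒ R(z)=1+z+z^2/2
  (e.g. R(-1.54)=0.64580, |R|=0.64580)

Need |R(x)|<1, x<0.
x=-1.54: |R|=0.6458
|R(-1.26)|=0.5338 |R(-1.2)|=0.5200 |R(-0.99)|=0.5000
Bisect:
  x_lo=-2.3727 |R|=1.4422  x_hi=-0.2220 |R|=0.8026
  mid=-1.29737 |R|=0.54421 →hi
  mid=-1.83504 |R|=0.84865 →hi
  mid=-2.10388 |R|=1.10928 →lo
  mid=-1.96946 |R|=0.96993 →hi
  mid=-2.03667 |R|=1.03735 →lo
  mid=-2.00307 |R|=1.00307 →lo
  mid=-1.98627 |R|=0.98636 →hi
  mid=-1.99467 |R|=0.99468 →hi
  mid=-1.99887 |R|=0.99887 →hi
  mid=-2.00097 |R|=1.00097 →lo
  ...
  [-2.00005,-1.99992] ⇒ x*=-2.0000
So |R|<1 on (-2.0000, 0).

z∈(-2.0000,0).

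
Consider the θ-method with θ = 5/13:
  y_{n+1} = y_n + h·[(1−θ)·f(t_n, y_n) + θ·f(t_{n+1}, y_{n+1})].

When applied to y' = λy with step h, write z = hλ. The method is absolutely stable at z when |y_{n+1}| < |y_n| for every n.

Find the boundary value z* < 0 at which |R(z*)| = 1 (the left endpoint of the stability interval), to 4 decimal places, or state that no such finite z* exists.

On y'=λy, z=hλ:
  y_{n+1} = y_n + z·[8/13·y_n + 5/13·y_{n+1}] ⇒ (1 − 5/13z)y_{n+1} = (1 + 8/13z)y_n
  so R(z) = (1 + 8/13z)/(1 − 5/13z).

Boundary: |R(x)|=1, x<0.
x=-0.89: |R|=0.3370
R=−1: 1+8/13x = −1+5/13x ⇒ -3/13x=2 ⇒ x=2/(-3/13)=-8.6667
Confirm numerically:
  x=-8.324: |R|=0.98118 <1
  x=-8.312: |R|=0.98050 <1
  x=-3.894: |R|=0.55904 <1
  x=-9.141: |R|=1.02424 >1
  x=-8.768: |R|=1.00535 >1
  x=-8.760: |R|=1.00493 >1
So |R|<1 on (-8.6667, 0).

z* = -8.6667.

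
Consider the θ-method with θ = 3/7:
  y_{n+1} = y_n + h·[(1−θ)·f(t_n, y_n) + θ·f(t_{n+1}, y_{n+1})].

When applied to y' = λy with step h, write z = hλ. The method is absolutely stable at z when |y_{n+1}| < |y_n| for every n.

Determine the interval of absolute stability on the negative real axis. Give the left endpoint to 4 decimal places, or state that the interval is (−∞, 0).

On y'=λy, z=hλ:
  y_{n+1} = y_n + z·[4/7·y_n + 3/7·y_{n+1}] ⇒ (1 − 3/7z)y_{n+1} = (1 + 4/7z)y_n
  ⇒ R(z) = (1 + 4/7z)/(1 − 3/7z).

Solve |R(x)|<1 on ℝ⁻.
x=-1.49: |R|=0.0907
R=−1: 1+4/7x = −1+3/7x ⇒ -1/7x=2 ⇒ x=2/(-1/7)=-14.0000
Confirm numerically:
  x=-11.056: |R|=0.92671 <1
  x=-9.778: |R|=0.88380 <1
  x=-6.354: |R|=0.70662 <1
  x=-6.313: |R|=0.70365 <1
  x=-14.478: |R|=1.00948 >1
  x=-14.197: |R|=1.00397 >1
So |R|<1 on (-14.0000, 0).

(-14.0000, 0).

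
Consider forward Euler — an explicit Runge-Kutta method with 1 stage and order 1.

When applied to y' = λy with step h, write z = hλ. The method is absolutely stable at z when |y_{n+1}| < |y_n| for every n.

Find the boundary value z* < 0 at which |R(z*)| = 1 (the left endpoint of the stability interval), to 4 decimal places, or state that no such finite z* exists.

left endpoint -2.0000.

On y'=λy, z=hλ:
  order 1, 1-stage ⇒ R(z)=1+z
  (e.g. R(-1.03)=-0.03000, |R|=0.03000)

Find x<0 with |R(x)|<1.
x=-1.03: |R|=0.0300
|R(-1.76)|=0.7600 |R(-0.96)|=0.0400 |R(-0.52)|=0.4800
Bisect:
  x_lo=-2.5059 |R|=1.5059  x_hi=-0.3961 |R|=0.6039
  mid=-1.45096 |R|=0.45096 →hi
  mid=-1.97841 |R|=0.97841 →hi
  mid=-2.24214 |R|=1.24214 →lo
  mid=-2.11027 |R|=1.11027 →lo
  mid=-2.04434 |R|=1.04434 →lo
  mid=-2.01138 |R|=1.01138 →lo
  mid=-1.99489 |R|=0.99489 →hi
  mid=-2.00313 |R|=1.00313 →lo
  mid=-1.99901 |R|=0.99901 →hi
  ...
  [-2.00004,-1.99992] ⇒ x*=-2.0000
Interval (-2.0000, 0).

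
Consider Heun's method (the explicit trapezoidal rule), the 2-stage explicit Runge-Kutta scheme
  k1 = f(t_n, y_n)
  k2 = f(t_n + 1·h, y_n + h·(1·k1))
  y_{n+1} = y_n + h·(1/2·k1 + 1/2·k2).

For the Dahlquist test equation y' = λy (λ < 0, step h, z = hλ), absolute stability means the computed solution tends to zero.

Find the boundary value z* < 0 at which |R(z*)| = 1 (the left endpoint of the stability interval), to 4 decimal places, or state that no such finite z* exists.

With y'=λy (z=hλ):
  order 2, 2-stage ⇒ R(z)=1+z+z^2/2
  (e.g. R(-0.51)=0.62005, |R|=0.62005)

Find x<0 with |R(x)|<1.
x=-0.51: |R|=0.6200
|R(-2.05)|=1.0512 |R(-1.11)|=0.5060 |R(-0.58)|=0.5882
Bisect:
  x_lo=-2.8720 |R|=2.2523  x_hi=-0.1658 |R|=0.8480
  mid=-1.51890 |R|=0.63463 →hi
  mid=-2.19546 |R|=1.21457 →lo
  mid=-1.85718 |R|=0.86738 →hi
  mid=-2.02632 |R|=1.02667 →lo
  mid=-1.94175 |R|=0.94345 →hi
  mid=-1.98404 |R|=0.98416 →hi
  mid=-2.00518 |R|=1.00519 →lo
  ...
  [-2.00006,-1.99989] ⇒ x*=-2.0000
Stable set (-2.0000, 0).

left endpoint -2.0000.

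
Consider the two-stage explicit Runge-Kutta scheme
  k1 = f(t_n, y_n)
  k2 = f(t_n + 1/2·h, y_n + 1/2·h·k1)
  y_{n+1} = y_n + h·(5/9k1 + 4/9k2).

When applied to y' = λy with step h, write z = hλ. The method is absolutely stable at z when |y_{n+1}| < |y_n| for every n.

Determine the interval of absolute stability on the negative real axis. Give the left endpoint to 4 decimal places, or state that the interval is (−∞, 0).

On y'=λy, z=hλ:
  k1=λy_n ⇒ h·k1=z·y_n;  k2=λ(1+1/2z)y_n ⇒ h·k2=z(1+1/2z)y_n
  y_{n+1}/y_n = 1 + 5/9z + 4/9z(1+1/2z) = 1 + z + 2/9z²
  ⇒ R(z) = 1 + z + 2/9z².

Boundary: |R(x)|=1, x<0.
x=-0.43: |R|=0.6111
R=1: x+2/9x²=0 ⇒ x=−9/2=-4.5000; min R=1−1/(4·2/9)=-0.1250>−1
Confirm numerically:
  x=-3.769: |R|=0.38775 <1
  x=-3.399: |R|=0.16838 <1
  x=-3.073: |R|=0.02552 <1
  x=-4.985: |R|=1.53727 >1
  x=-4.796: |R|=1.31547 >1
Stable set (-4.5000, 0).

(-4.5000, 0).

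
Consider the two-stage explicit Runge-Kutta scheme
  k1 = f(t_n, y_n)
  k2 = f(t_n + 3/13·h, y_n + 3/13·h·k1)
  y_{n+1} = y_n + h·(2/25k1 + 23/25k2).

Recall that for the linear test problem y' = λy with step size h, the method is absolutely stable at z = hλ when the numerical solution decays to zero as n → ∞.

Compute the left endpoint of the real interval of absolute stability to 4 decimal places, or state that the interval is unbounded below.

left endpoint -4.7101.

On y'=λy, z=hλ:
  k1=λy_n ⇒ h·k1=z·y_n;  k2=λ(1+3/13z)y_n ⇒ h·k2=z(1+3/13z)y_n
  y_{n+1}/y_n = 1 + 2/25z + 23/25z(1+3/13z) = 1 + z + 69/325z²
  Hence R(z) = 1 + z + 69/325z².

Boundary: |R(x)|=1, x<0.
x=-0.4: |R|=0.6340
R=1: x+69/325x²=0 ⇒ x=−325/69=-4.7101; min R=1−1/(4·69/325)=-0.1775>−1
Confirm numerically:
  x=-4.314: |R|=0.63717 <1
  x=-4.056: |R|=0.43670 <1
  x=-3.379: |R|=0.04505 <1
  x=-5.105: |R|=1.42796 >1
  x=-4.800: |R|=1.09157 >1
Stable set (-4.7101, 0).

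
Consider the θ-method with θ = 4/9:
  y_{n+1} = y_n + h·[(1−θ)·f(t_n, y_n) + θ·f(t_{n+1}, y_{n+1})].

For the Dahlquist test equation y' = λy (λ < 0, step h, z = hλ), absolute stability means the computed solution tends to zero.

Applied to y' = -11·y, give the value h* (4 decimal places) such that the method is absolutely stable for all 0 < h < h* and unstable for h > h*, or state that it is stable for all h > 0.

Set f=λy, z=hλ:
  y_{n+1} = y_n + z·[5/9·y_n + 4/9·y_{n+1}] ⇒ (1 − 4/9z)y_{n+1} = (1 + 5/9z)y_n
  so R(z) = (1 + 5/9z)/(1 − 4/9z).

Solve |R(x)|<1 on ℝ⁻.
x=-0.71: |R|=0.4603
R=−1: 1+5/9x = −1+4/9x ⇒ -1/9x=2 ⇒ x=2/(-1/9)=-18.0000
Confirm numerically:
  x=-17.094: |R|=0.98829 <1
  x=-15.091: |R|=0.95806 <1
  x=-12.836: |R|=0.91442 <1
  x=-12.119: |R|=0.89768 <1
  x=-18.288: |R|=1.00351 >1
  x=-18.281: |R|=1.00342 >1
Stable set (-18.0000, 0).

(-18.0000,0); λ=-11 ⇒ h* = (18)/11 = 1.6364.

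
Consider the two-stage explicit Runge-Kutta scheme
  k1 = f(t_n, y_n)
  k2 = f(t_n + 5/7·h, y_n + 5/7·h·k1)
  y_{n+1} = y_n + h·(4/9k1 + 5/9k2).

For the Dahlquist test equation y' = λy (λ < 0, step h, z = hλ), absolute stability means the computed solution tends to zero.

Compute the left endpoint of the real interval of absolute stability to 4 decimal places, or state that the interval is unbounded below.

z* = -2.5200.

Set f=λy, z=hλ:
  k1=λy_n ⇒ h·k1=z·y_n;  k2=λ(1+5/7z)y_n ⇒ h·k2=z(1+5/7z)y_n
  y_{n+1}/y_n = 1 + 4/9z + 5/9z(1+5/7z) = 1 + z + 25/63z²
  so R(z) = 1 + z + 25/63z².

Boundary: |R(x)|=1, x<0.
x=-0.53: |R|=0.5815
R=1: x+25/63x²=0 ⇒ x=−63/25=-2.5200; min R=1−1/(4·25/63)=0.3700>−1
Confirm numerically:
  x=-1.961: |R|=0.56500 <1
  x=-1.892: |R|=0.52850 <1
  x=-1.650: |R|=0.43036 <1
  x=-2.952: |R|=1.50606 >1
  x=-2.855: |R|=1.37953 >1
  x=-2.814: |R|=1.32830 >1
So |R|<1 on (-2.5200, 0).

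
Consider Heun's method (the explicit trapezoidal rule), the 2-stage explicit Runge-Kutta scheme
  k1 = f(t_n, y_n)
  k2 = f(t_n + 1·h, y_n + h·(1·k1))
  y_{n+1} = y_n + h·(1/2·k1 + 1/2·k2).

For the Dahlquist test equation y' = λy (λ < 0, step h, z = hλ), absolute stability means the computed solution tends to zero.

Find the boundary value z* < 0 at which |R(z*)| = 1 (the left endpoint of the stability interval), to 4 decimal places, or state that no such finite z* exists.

With y'=λy (z=hλ):
  order 2, 2-stage ⇒ R(z)=1+z+z^2/2
  (e.g. R(-0.45)=0.65125, |R|=0.65125)

Need |R(x)|<1, x<0.
x=-0.45: |R|=0.6512
|R(-1.99)|=0.9900 |R(-1.84)|=0.8528 |R(-1.52)|=0.6352
Bisect:
  x_lo=-2.7852 |R|=2.0934  x_hi=-0.2454 |R|=0.7847
  mid=-1.51531 |R|=0.63277 →hi
  mid=-2.15024 |R|=1.16153 →lo
  mid=-1.83278 |R|=0.84676 →hi
  mid=-1.99151 |R|=0.99154 →hi
  mid=-2.07087 |R|=1.07339 →lo
  mid=-2.03119 |R|=1.03168 →lo
  mid=-2.01135 |R|=1.01141 →lo
  mid=-2.00143 |R|=1.00143 →lo
  mid=-1.99647 |R|=0.99647 →hi
  mid=-1.99895 |R|=0.99895 →hi
  ...
  [-2.00003,-1.99988] ⇒ x*=-2.0000
Interval (-2.0000, 0).

left endpoint -2.0000.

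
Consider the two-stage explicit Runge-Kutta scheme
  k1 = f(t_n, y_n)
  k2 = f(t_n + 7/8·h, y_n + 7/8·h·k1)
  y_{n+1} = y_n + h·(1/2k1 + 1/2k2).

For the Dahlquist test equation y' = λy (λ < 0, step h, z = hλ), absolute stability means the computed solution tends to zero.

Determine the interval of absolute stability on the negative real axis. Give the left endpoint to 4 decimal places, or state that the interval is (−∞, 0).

With y'=λy (z=hλ):
  k1=λy_n ⇒ h·k1=z·y_n;  k2=λ(1+7/8z)y_n ⇒ h·k2=z(1+7/8z)y_n
  y_{n+1}/y_n = 1 + 1/2z + 1/2z(1+7/8z) = 1 + z + 7/16z²
  Hence R(z) = 1 + z + 7/16z².

Boundary: |R(x)|=1, x<0.
x=-0.82: |R|=0.4742
R=1: x+7/16x²=0 ⇒ x=−16/7=-2.2857; min R=1−1/(4·7/16)=0.4286>−1
Confirm numerically:
  x=-2.264: |R|=0.97849 <1
  x=-1.751: |R|=0.59038 <1
  x=-0.979: |R|=0.44032 <1
  x=-2.864: |R|=1.72459 >1
  x=-2.511: |R|=1.24749 >1
  x=-2.336: |R|=1.05139 >1
Stable set (-2.2857, 0).

(-2.2857, 0).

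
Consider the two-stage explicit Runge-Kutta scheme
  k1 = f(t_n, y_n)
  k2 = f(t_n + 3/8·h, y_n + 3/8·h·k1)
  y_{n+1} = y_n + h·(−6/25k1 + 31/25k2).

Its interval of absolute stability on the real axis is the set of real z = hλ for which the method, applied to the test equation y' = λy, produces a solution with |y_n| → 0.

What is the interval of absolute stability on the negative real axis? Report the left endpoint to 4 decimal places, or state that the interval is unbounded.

Set f=λy, z=hλ:
  k1=λy_n ⇒ h·k1=z·y_n;  k2=λ(1+3/8z)y_n ⇒ h·k2=z(1+3/8z)y_n
  y_{n+1}/y_n = 1 − 6/25z + 31/25z(1+3/8z) = 1 + z + 93/200z²
  so R(z) = 1 + z + 93/200z².

Boundary: |R(x)|=1, x<0.
x=-1.48: |R|=0.5385
R=1: x+93/200x²=0 ⇒ x=−200/93=-2.1505; min R=1−1/(4·93/200)=0.4624>−1
Confirm numerically:
  x=-2.013: |R|=0.87126 <1
  x=-1.944: |R|=0.81330 <1
  x=-1.408: |R|=0.51385 <1
  x=-2.728: |R|=1.73252 >1
  x=-2.299: |R|=1.15871 >1
  x=-2.214: |R|=1.06534 >1
Stable set (-2.1505, 0).

(-2.1505, 0).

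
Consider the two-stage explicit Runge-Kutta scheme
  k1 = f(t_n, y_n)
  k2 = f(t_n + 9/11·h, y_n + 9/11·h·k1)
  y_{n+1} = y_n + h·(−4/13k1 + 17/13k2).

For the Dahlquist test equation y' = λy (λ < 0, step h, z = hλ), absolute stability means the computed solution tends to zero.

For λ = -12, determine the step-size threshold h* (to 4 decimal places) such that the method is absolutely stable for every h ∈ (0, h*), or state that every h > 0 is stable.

Test eqn y'=λy, z=hλ:
  k1=λy_n ⇒ h·k1=z·y_n;  k2=λ(1+9/11z)y_n ⇒ h·k2=z(1+9/11z)y_n
  y_{n+1}/y_n = 1 − 4/13z + 17/13z(1+9/11z) = 1 + z + 153/143z²
  ⇒ R(z) = 1 + z + 153/143z².

Boundary: |R(x)|=1, x<0.
x=-1.46: |R|=1.8207
R=1: x+153/143x²=0 ⇒ x=−143/153=-0.9346; min R=1−1/(4·153/143)=0.7663>−1
Confirm numerically:
  x=-0.881: |R|=0.94944 <1
  x=-0.501: |R|=0.76755 <1
  x=-0.449: |R|=0.76670 <1
  x=-1.317: |R|=1.53878 >1
  x=-1.241: |R|=1.40678 >1
Stable set (-0.9346, 0).

(-0.9346,0); λ=-12 ⇒ h* = (143/153)/12 = 0.0779.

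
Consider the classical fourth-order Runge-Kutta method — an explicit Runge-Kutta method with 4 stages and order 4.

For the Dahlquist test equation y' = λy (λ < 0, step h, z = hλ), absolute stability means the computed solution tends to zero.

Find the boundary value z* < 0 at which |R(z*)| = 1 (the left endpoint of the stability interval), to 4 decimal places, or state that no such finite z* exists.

z* = -2.7853.

On y'=λy, z=hλ:
  order 4, 4-stage ⇒ R(z)=1+z+z^2/2+z^3/6+z^4/24
  (e.g. R(-0.74)=0.47876, |R|=0.47876)

Find x<0 with |R(x)|<1.
x=-0.74: |R|=0.4788
|R(-1.57)|=0.2706 |R(-0.69)|=0.5027 |R(-0.62)|=0.5386
Bisect:
  x_lo=-3.3022 |R|=2.1030  x_hi=-0.3347 |R|=0.7156
  mid=-1.81841 |R|=0.28834 →hi
  mid=-2.56028 |R|=0.71047 →hi
  mid=-2.93122 |R|=1.24325 →lo
  mid=-2.74575 |R|=0.94200 →hi
  mid=-2.83849 |R|=1.08320 →lo
  mid=-2.79212 |R|=1.01034 →lo
  mid=-2.76893 |R|=0.97561 →hi
  mid=-2.78053 |R|=0.99284 →hi
  mid=-2.78632 |R|=1.00155 →lo
  mid=-2.78342 |R|=0.99719 →hi
  ...
  [-2.78542,-2.78524] ⇒ x*=-2.7853
Interval (-2.7853, 0).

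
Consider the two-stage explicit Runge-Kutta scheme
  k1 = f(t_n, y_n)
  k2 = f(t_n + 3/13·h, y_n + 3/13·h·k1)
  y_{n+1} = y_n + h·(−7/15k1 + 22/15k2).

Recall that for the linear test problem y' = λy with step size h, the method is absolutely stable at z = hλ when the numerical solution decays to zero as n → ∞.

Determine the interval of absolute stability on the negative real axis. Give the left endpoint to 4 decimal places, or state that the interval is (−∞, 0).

With y'=λy (z=hλ):
  k1=λy_n ⇒ h·k1=z·y_n;  k2=λ(1+3/13z)y_n ⇒ h·k2=z(1+3/13z)y_n
  y_{n+1}/y_n = 1 − 7/15z + 22/15z(1+3/13z) = 1 + z + 22/65z²
  R(z) = 1 + z + 22/65z².

Need |R(x)|<1, x<0.
x=-0.99: |R|=0.3417
R=1: x+22/65x²=0 ⇒ x=−65/22=-2.9545; min R=1−1/(4·22/65)=0.2614>−1
Confirm numerically:
  x=-2.893: |R|=0.93974 <1
  x=-2.647: |R|=0.72447 <1
  x=-2.189: |R|=0.43281 <1
  x=-1.972: |R|=0.34420 <1
  x=-3.543: |R|=1.70566 >1
  x=-3.295: |R|=1.37969 >1
So |R|<1 on (-2.9545, 0).

z∈(-2.9545,0).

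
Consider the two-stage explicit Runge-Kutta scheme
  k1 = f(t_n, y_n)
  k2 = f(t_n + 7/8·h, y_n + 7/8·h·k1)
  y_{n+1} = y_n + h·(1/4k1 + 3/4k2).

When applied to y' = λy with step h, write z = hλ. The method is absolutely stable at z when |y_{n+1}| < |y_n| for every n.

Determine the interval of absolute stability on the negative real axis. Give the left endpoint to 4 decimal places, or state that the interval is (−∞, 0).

z∈(-1.5238,0).

With y'=λy (z=hλ):
  k1=λy_n ⇒ h·k1=z·y_n;  k2=λ(1+7/8z)y_n ⇒ h·k2=z(1+7/8z)y_n
  y_{n+1}/y_n = 1 + 1/4z + 3/4z(1+7/8z) = 1 + z + 21/32z²
  ⇒ R(z) = 1 + z + 21/32z².

Need |R(x)|<1, x<0.
x=-1.06: |R|=0.6774
R=1: x+21/32x²=0 ⇒ x=−32/21=-1.5238; min R=1−1/(4·21/32)=0.6190>−1
Confirm numerically:
  x=-1.437: |R|=0.91814 <1
  x=-1.405: |R|=0.89045 <1
  x=-1.198: |R|=0.74385 <1
  x=-2.049: |R|=1.70620 >1
  x=-1.864: |R|=1.41614 >1
Interval (-1.5238, 0).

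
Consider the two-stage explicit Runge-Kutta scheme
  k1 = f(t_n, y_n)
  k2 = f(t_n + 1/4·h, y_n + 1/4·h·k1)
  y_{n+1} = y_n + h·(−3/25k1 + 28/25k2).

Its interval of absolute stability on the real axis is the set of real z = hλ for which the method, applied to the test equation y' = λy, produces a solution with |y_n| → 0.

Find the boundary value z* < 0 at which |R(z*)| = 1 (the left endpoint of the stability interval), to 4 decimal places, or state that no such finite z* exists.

On y'=λy, z=hλ:
  k1=λy_n ⇒ h·k1=z·y_n;  k2=λ(1+1/4z)y_n ⇒ h·k2=z(1+1/4z)y_n
  y_{n+1}/y_n = 1 − 3/25z + 28/25z(1+1/4z) = 1 + z + 7/25z²
  ⇒ R(z) = 1 + z + 7/25z².

Need |R(x)|<1, x<0.
x=-1.25: |R|=0.1875
R=1: x+7/25x²=0 ⇒ x=−25/7=-3.5714; min R=1−1/(4·7/25)=0.1071>−1
Confirm numerically:
  x=-2.677: |R|=0.32957 <1
  x=-1.732: |R|=0.10795 <1
  x=-1.650: |R|=0.11230 <1
  x=-3.996: |R|=1.47504 >1
  x=-3.917: |R|=1.37901 >1
Stable set (-3.5714, 0).

left endpoint -3.5714.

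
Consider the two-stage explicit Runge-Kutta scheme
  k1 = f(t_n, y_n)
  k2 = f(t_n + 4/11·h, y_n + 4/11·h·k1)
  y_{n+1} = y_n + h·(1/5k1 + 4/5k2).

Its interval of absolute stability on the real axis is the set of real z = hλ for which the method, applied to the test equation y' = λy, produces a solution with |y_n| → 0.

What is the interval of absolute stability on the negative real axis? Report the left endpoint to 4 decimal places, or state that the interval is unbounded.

Set f=λy, z=hλ:
  k1=λy_n ⇒ h·k1=z·y_n;  k2=λ(1+4/11z)y_n ⇒ h·k2=z(1+4/11z)y_n
  y_{n+1}/y_n = 1 + 1/5z + 4/5z(1+4/11z) = 1 + z + 16/55z²
  R(z) = 1 + z + 16/55z².

Boundary: |R(x)|=1, x<0.
x=-0.33: |R|=0.7017
R=1: x+16/55x²=0 ⇒ x=−55/16=-3.4375; min R=1−1/(4·16/55)=0.1406>−1
Confirm numerically:
  x=-3.011: |R|=0.62642 <1
  x=-2.931: |R|=0.56813 <1
  x=-2.321: |R|=0.24614 <1
  x=-1.437: |R|=0.16372 <1
  x=-3.847: |R|=1.45828 >1
  x=-3.535: |R|=1.10027 >1
  x=-3.459: |R|=1.02163 >1
Stable set (-3.4375, 0).

z∈(-3.4375,0).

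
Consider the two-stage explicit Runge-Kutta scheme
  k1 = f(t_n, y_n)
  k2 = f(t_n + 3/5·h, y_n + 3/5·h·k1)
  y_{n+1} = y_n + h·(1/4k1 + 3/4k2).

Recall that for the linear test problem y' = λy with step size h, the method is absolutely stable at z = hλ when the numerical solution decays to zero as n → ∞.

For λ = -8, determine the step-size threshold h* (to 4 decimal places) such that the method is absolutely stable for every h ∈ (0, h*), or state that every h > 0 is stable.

Set f=λy, z=hλ:
  k1=λy_n ⇒ h·k1=z·y_n;  k2=λ(1+3/5z)y_n ⇒ h·k2=z(1+3/5z)y_n
  y_{n+1}/y_n = 1 + 1/4z + 3/4z(1+3/5z) = 1 + z + 9/20z²
  ⇒ R(z) = 1 + z + 9/20z².

Need |R(x)|<1, x<0.
x=-1.69: |R|=0.5952
R=1: x+9/20x²=0 ⇒ x=−20/9=-2.2222; min R=1−1/(4·9/20)=0.4444>−1
Confirm numerically:
  x=-2.176: |R|=0.95474 <1
  x=-2.050: |R|=0.84113 <1
  x=-1.520: |R|=0.51968 <1
  x=-0.897: |R|=0.46507 <1
  x=-2.683: |R|=1.55632 >1
  x=-2.503: |R|=1.31625 >1
Stable set (-2.2222, 0).

(-2.2222,0); λ=-8 ⇒ h* = (20/9)/8 = 0.2778.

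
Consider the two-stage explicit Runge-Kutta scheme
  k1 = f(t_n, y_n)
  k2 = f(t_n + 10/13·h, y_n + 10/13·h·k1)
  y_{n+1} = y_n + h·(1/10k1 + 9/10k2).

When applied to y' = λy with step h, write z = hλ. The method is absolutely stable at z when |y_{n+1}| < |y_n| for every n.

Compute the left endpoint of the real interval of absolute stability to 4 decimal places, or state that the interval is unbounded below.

Test eqn y'=λy, z=hλ:
  k1=λy_n ⇒ h·k1=z·y_n;  k2=λ(1+10/13z)y_n ⇒ h·k2=z(1+10/13z)y_n
  y_{n+1}/y_n = 1 + 1/10z + 9/10z(1+10/13z) = 1 + z + 9/13z²
  ⇒ R(z) = 1 + z + 9/13z².

Need |R(x)|<1, x<0.
x=-0.88: |R|=0.6561
R=1: x+9/13x²=0 ⇒ x=−13/9=-1.4444; min R=1−1/(4·9/13)=0.6389>−1
Confirm numerically:
  x=-1.012: |R|=0.69702 <1
  x=-0.947: |R|=0.67387 <1
  x=-0.767: |R|=0.64028 <1
  x=-1.690: |R|=1.28730 >1
  x=-1.527: |R|=1.08727 >1
  x=-1.506: |R|=1.06418 >1
Stable set (-1.4444, 0).

left endpoint -1.4444.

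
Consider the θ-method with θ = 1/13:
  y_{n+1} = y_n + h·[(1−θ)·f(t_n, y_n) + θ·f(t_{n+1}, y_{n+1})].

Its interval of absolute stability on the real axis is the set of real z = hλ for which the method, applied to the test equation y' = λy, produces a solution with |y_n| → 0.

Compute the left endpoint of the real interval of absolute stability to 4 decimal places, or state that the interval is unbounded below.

On y'=λy, z=hλ:
  y_{n+1} = y_n + z·[12/13·y_n + 1/13·y_{n+1}] ⇒ (1 − 1/13z)y_{n+1} = (1 + 12/13z)y_n
  ⇒ R(z) = (1 + 12/13z)/(1 − 1/13z).

Find x<0 with |R(x)|<1.
x=-1.36: |R|=0.2312
R=−1: 1+12/13x = −1+1/13x ⇒ -11/13x=2 ⇒ x=2/(-11/13)=-2.3636
Confirm numerically:
  x=-2.160: |R|=0.85224 <1
  x=-2.156: |R|=0.84930 <1
  x=-1.070: |R|=0.01137 <1
  x=-1.010: |R|=0.06281 <1
  x=-2.757: |R|=1.27461 >1
  x=-2.669: |R|=1.21437 >1
  x=-2.408: |R|=1.03167 >1
Interval (-2.3636, 0).

left endpoint -2.3636.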